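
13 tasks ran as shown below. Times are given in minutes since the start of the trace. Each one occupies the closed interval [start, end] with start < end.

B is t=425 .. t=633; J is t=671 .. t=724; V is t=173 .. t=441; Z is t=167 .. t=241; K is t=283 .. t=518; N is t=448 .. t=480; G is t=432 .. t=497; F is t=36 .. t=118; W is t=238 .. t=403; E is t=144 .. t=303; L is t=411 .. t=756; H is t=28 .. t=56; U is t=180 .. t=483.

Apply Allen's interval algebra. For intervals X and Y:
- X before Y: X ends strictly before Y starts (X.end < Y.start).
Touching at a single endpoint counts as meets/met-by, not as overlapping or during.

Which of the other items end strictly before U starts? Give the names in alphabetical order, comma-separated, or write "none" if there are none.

F, H

Target U = [t=180, t=483].
B [t=425, t=633] → overlapped-by → no.
E [t=144, t=303] → overlaps → no.
F [t=36, t=118] → before → yes.
G [t=432, t=497] → overlapped-by → no.
H [t=28, t=56] → before → yes.
J [t=671, t=724] → after → no.
K [t=283, t=518] → overlapped-by → no.
L [t=411, t=756] → overlapped-by → no.
N [t=448, t=480] → during → no.
V [t=173, t=441] → overlaps → no.
W [t=238, t=403] → during → no.
Z [t=167, t=241] → overlaps → no.
Result: F, H.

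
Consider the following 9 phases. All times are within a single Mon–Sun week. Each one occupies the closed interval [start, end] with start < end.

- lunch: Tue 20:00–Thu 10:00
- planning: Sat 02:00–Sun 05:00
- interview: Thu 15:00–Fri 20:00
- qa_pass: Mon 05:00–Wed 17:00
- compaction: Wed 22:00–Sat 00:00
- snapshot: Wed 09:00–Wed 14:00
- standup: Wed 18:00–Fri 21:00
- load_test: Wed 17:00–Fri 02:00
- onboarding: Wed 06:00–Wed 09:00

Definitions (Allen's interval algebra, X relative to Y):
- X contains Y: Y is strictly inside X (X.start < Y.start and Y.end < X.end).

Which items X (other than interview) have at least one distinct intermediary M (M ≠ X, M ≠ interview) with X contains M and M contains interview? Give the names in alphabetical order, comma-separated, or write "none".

Target interview = [Thu 15:00, Fri 20:00].
Intermediaries M with M contains interview: compaction, standup.
Via compaction — items with X contains compaction: none.
Via standup — items with X contains standup: none.
Union: none.

none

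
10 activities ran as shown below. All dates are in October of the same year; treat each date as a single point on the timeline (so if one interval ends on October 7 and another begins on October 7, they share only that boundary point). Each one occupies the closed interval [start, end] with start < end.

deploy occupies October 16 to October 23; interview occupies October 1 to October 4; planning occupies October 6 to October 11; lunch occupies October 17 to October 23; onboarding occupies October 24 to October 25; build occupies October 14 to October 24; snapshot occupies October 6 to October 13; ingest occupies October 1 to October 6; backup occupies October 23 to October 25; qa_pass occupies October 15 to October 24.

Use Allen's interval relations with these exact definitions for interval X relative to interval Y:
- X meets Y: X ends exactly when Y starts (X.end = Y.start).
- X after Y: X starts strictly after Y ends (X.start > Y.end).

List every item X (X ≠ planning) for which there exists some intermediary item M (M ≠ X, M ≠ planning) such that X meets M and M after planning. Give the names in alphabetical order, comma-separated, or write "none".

Target planning = [October 6, October 11].
Intermediaries M with M after planning: backup, build, deploy, lunch, onboarding, qa_pass.
Via backup — items with X meets backup: deploy, lunch.
Via build — items with X meets build: none.
Via deploy — items with X meets deploy: none.
Via lunch — items with X meets lunch: none.
Via onboarding — items with X meets onboarding: build, qa_pass.
Via qa_pass — items with X meets qa_pass: none.
Union: build, deploy, lunch, qa_pass.

build, deploy, lunch, qa_pass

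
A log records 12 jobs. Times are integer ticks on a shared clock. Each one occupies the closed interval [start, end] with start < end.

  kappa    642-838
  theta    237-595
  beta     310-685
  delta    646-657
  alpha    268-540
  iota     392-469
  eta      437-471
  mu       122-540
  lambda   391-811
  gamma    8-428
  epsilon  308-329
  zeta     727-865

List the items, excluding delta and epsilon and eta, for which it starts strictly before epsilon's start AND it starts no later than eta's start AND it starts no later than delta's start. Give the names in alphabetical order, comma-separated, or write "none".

alpha, gamma, mu, theta

Conditions: its start is strictly before epsilon's start (X.start < 308) AND its start is no later than eta's start (X.start <= 437) AND its start is no later than delta's start (X.start <= 646).
alpha: start 268 < 308? ✓; start 268 <= 437? ✓; start 268 <= 646? ✓ → yes.
beta: start 310 < 308? ✗; start 310 <= 437? ✓; start 310 <= 646? ✓ → no.
gamma: start 8 < 308? ✓; start 8 <= 437? ✓; start 8 <= 646? ✓ → yes.
iota: start 392 < 308? ✗; start 392 <= 437? ✓; start 392 <= 646? ✓ → no.
kappa: start 642 < 308? ✗; start 642 <= 437? ✗; start 642 <= 646? ✓ → no.
lambda: start 391 < 308? ✗; start 391 <= 437? ✓; start 391 <= 646? ✓ → no.
mu: start 122 < 308? ✓; start 122 <= 437? ✓; start 122 <= 646? ✓ → yes.
theta: start 237 < 308? ✓; start 237 <= 437? ✓; start 237 <= 646? ✓ → yes.
zeta: start 727 < 308? ✗; start 727 <= 437? ✗; start 727 <= 646? ✗ → no.
Result: alpha, gamma, mu, theta.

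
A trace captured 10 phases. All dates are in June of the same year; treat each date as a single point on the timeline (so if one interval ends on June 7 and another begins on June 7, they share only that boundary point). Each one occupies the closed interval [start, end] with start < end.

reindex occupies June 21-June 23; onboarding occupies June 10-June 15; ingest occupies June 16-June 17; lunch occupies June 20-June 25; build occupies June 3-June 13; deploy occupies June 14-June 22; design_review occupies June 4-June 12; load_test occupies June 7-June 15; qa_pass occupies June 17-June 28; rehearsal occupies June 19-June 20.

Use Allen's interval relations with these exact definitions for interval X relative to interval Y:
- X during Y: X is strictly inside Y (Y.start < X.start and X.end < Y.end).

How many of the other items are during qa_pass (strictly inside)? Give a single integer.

3

Target qa_pass = [June 17, June 28].
build [June 3, June 13] → before → no.
deploy [June 14, June 22] → overlaps → no.
design_review [June 4, June 12] → before → no.
ingest [June 16, June 17] → meets → no.
load_test [June 7, June 15] → before → no.
lunch [June 20, June 25] → during → counts.
onboarding [June 10, June 15] → before → no.
rehearsal [June 19, June 20] → during → counts.
reindex [June 21, June 23] → during → counts.
Total: 3.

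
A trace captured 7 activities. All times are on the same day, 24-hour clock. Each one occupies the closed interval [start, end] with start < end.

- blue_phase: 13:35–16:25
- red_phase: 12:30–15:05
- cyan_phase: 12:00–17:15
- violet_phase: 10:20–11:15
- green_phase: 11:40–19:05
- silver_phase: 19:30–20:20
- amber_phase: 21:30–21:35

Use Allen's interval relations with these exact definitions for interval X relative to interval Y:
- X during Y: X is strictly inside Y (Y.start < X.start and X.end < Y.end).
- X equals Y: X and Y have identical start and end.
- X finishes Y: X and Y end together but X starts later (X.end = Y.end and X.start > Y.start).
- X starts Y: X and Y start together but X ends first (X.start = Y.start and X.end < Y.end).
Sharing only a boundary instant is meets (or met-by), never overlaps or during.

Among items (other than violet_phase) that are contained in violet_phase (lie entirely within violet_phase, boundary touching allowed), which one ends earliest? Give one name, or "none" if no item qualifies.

none

Target violet_phase = [10:20, 11:15].
amber_phase [21:30, 21:35] → after → excluded.
blue_phase [13:35, 16:25] → after → excluded.
cyan_phase [12:00, 17:15] → after → excluded.
green_phase [11:40, 19:05] → after → excluded.
red_phase [12:30, 15:05] → after → excluded.
silver_phase [19:30, 20:20] → after → excluded.
No candidates → none.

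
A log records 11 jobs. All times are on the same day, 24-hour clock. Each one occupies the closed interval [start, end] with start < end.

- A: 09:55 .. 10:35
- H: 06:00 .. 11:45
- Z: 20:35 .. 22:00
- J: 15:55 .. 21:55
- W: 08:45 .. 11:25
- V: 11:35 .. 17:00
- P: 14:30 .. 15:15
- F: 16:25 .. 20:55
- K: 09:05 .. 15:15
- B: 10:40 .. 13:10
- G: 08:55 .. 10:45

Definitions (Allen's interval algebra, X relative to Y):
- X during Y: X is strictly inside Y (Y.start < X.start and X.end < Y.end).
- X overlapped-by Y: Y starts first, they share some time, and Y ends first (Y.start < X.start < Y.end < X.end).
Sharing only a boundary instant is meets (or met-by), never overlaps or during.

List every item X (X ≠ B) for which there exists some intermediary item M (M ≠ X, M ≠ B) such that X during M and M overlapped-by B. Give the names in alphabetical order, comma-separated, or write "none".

P

Target B = [10:40, 13:10].
Intermediaries M with M overlapped-by B: V.
Via V — items with X during V: P.
Union: P.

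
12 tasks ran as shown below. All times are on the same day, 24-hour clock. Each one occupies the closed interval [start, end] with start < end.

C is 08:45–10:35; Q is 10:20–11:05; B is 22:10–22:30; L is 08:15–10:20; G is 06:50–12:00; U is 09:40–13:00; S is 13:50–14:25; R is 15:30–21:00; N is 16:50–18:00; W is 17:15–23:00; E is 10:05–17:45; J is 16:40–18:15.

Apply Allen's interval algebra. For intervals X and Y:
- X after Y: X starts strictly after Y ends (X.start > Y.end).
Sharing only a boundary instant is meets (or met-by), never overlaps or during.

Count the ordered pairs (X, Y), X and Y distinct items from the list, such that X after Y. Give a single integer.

Checking all 132 ordered pairs for relation 'after'; matching pairs in alphabetical order:
(B, C): B after C ✓
(B, E): B after E ✓
(B, G): B after G ✓
(B, J): B after J ✓
(B, L): B after L ✓
(B, N): B after N ✓
(B, Q): B after Q ✓
(B, R): B after R ✓
(B, S): B after S ✓
(B, U): B after U ✓
(J, C): J after C ✓
(J, G): J after G ✓
(J, L): J after L ✓
(J, Q): J after Q ✓
(J, S): J after S ✓
(J, U): J after U ✓
(N, C): N after C ✓
(N, G): N after G ✓
(N, L): N after L ✓
(N, Q): N after Q ✓
(N, S): N after S ✓
(N, U): N after U ✓
(R, C): R after C ✓
(R, G): R after G ✓
... plus 15 further pairs not listed.
Count: 39.

39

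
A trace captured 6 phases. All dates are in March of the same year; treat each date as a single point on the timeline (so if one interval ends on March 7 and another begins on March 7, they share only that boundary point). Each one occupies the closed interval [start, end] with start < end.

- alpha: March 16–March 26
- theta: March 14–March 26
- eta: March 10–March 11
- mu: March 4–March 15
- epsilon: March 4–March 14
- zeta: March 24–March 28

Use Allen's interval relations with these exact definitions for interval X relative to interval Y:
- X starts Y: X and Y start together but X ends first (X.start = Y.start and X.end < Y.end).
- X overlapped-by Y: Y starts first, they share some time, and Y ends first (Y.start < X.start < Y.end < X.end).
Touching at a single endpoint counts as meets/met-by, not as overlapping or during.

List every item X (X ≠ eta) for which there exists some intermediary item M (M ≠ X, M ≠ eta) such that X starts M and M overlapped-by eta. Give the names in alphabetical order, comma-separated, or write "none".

none

Target eta = [March 10, March 11].
Intermediaries M with M overlapped-by eta: none.
Union: none.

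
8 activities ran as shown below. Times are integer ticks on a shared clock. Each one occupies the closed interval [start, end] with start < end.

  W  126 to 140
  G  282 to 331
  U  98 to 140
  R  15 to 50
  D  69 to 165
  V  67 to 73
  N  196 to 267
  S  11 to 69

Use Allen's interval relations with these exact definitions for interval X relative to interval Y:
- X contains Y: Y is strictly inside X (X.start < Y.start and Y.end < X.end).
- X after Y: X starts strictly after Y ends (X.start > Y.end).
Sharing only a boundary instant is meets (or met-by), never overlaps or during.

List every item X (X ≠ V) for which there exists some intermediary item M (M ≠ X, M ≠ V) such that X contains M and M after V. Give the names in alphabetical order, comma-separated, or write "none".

Target V = [67, 73].
Intermediaries M with M after V: G, N, U, W.
Via G — items with X contains G: none.
Via N — items with X contains N: none.
Via U — items with X contains U: D.
Via W — items with X contains W: D.
Union: D.

D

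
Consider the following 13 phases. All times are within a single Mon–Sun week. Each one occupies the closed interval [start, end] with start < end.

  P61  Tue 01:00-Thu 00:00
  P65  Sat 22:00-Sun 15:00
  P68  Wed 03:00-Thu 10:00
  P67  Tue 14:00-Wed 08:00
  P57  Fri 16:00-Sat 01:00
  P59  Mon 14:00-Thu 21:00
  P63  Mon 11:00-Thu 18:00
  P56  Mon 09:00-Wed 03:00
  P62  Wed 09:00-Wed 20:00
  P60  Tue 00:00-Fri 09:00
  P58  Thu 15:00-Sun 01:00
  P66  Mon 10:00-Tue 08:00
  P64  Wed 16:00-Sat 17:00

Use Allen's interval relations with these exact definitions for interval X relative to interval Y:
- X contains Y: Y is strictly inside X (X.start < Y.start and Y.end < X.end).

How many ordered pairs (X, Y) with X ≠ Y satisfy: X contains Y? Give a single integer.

Checking all 156 ordered pairs for relation 'contains'; matching pairs in alphabetical order:
(P56, P66): P56 contains P66 ✓
(P58, P57): P58 contains P57 ✓
(P59, P61): P59 contains P61 ✓
(P59, P62): P59 contains P62 ✓
(P59, P67): P59 contains P67 ✓
(P59, P68): P59 contains P68 ✓
(P60, P61): P60 contains P61 ✓
(P60, P62): P60 contains P62 ✓
(P60, P67): P60 contains P67 ✓
(P60, P68): P60 contains P68 ✓
(P61, P62): P61 contains P62 ✓
(P61, P67): P61 contains P67 ✓
(P63, P61): P63 contains P61 ✓
(P63, P62): P63 contains P62 ✓
(P63, P67): P63 contains P67 ✓
(P63, P68): P63 contains P68 ✓
(P64, P57): P64 contains P57 ✓
(P68, P62): P68 contains P62 ✓
Count: 18.

18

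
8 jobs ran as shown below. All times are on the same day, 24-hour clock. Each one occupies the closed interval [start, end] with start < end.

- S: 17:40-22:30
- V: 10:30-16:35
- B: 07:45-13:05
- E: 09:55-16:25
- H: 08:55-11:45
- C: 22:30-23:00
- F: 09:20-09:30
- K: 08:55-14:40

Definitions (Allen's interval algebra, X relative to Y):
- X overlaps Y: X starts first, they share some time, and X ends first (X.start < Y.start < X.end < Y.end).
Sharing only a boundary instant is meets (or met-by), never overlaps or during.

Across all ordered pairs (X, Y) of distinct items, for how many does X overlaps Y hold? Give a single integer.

8

Checking all 56 ordered pairs for relation 'overlaps'; matching pairs in alphabetical order:
(B, E): B overlaps E ✓
(B, K): B overlaps K ✓
(B, V): B overlaps V ✓
(E, V): E overlaps V ✓
(H, E): H overlaps E ✓
(H, V): H overlaps V ✓
(K, E): K overlaps E ✓
(K, V): K overlaps V ✓
Count: 8.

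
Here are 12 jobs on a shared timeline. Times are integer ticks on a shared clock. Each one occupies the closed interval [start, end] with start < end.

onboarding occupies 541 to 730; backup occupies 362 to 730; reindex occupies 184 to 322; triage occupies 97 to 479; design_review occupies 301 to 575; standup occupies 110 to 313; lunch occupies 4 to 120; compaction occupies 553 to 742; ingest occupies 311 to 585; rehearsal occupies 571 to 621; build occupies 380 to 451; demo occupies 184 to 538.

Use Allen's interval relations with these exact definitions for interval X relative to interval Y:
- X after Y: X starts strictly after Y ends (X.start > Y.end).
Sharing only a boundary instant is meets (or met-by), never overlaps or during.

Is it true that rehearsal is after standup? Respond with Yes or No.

rehearsal = [571, 621], standup = [110, 313].
Actual relation of rehearsal to standup: after.
Asked whether 'after' holds → Yes.

Yes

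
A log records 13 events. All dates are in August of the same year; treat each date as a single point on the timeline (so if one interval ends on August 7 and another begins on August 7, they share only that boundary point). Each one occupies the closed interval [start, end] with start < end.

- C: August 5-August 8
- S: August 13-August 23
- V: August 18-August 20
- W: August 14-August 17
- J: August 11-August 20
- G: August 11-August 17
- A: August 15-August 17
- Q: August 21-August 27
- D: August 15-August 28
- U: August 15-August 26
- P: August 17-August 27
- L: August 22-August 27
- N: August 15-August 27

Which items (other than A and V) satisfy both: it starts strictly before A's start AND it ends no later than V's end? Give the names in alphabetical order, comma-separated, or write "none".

Conditions: its start is strictly before A's start (X.start < August 15) AND its end is no later than V's end (X.end <= August 20).
C: start August 5 < August 15? ✓; end August 8 <= August 20? ✓ → yes.
D: start August 15 < August 15? ✗; end August 28 <= August 20? ✗ → no.
G: start August 11 < August 15? ✓; end August 17 <= August 20? ✓ → yes.
J: start August 11 < August 15? ✓; end August 20 <= August 20? ✓ → yes.
L: start August 22 < August 15? ✗; end August 27 <= August 20? ✗ → no.
N: start August 15 < August 15? ✗; end August 27 <= August 20? ✗ → no.
P: start August 17 < August 15? ✗; end August 27 <= August 20? ✗ → no.
Q: start August 21 < August 15? ✗; end August 27 <= August 20? ✗ → no.
S: start August 13 < August 15? ✓; end August 23 <= August 20? ✗ → no.
U: start August 15 < August 15? ✗; end August 26 <= August 20? ✗ → no.
W: start August 14 < August 15? ✓; end August 17 <= August 20? ✓ → yes.
Result: C, G, J, W.

C, G, J, W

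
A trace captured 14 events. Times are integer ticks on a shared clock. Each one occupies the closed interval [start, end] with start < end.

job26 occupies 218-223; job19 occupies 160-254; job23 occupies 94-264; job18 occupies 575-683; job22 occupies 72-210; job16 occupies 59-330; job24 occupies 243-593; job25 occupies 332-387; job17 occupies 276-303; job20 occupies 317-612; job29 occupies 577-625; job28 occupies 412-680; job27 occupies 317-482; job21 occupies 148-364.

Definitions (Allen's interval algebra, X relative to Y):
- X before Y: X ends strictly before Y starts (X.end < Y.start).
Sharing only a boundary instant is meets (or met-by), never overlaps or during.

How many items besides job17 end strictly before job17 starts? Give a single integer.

4

Target job17 = [276, 303].
job16 [59, 330] → contains → no.
job18 [575, 683] → after → no.
job19 [160, 254] → before → counts.
job20 [317, 612] → after → no.
job21 [148, 364] → contains → no.
job22 [72, 210] → before → counts.
job23 [94, 264] → before → counts.
job24 [243, 593] → contains → no.
job25 [332, 387] → after → no.
job26 [218, 223] → before → counts.
job27 [317, 482] → after → no.
job28 [412, 680] → after → no.
job29 [577, 625] → after → no.
Total: 4.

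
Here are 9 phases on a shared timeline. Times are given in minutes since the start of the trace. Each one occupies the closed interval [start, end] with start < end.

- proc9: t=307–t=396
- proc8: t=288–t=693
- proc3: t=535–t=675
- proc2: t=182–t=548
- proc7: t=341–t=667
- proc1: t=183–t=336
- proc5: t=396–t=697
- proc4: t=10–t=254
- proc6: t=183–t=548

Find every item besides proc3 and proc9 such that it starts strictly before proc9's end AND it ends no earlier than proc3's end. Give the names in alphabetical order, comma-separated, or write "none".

Conditions: its start is strictly before proc9's end (X.start < t=396) AND its end is no earlier than proc3's end (X.end >= t=675).
proc1: start t=183 < t=396? ✓; end t=336 >= t=675? ✗ → no.
proc2: start t=182 < t=396? ✓; end t=548 >= t=675? ✗ → no.
proc4: start t=10 < t=396? ✓; end t=254 >= t=675? ✗ → no.
proc5: start t=396 < t=396? ✗; end t=697 >= t=675? ✓ → no.
proc6: start t=183 < t=396? ✓; end t=548 >= t=675? ✗ → no.
proc7: start t=341 < t=396? ✓; end t=667 >= t=675? ✗ → no.
proc8: start t=288 < t=396? ✓; end t=693 >= t=675? ✓ → yes.
Result: proc8.

proc8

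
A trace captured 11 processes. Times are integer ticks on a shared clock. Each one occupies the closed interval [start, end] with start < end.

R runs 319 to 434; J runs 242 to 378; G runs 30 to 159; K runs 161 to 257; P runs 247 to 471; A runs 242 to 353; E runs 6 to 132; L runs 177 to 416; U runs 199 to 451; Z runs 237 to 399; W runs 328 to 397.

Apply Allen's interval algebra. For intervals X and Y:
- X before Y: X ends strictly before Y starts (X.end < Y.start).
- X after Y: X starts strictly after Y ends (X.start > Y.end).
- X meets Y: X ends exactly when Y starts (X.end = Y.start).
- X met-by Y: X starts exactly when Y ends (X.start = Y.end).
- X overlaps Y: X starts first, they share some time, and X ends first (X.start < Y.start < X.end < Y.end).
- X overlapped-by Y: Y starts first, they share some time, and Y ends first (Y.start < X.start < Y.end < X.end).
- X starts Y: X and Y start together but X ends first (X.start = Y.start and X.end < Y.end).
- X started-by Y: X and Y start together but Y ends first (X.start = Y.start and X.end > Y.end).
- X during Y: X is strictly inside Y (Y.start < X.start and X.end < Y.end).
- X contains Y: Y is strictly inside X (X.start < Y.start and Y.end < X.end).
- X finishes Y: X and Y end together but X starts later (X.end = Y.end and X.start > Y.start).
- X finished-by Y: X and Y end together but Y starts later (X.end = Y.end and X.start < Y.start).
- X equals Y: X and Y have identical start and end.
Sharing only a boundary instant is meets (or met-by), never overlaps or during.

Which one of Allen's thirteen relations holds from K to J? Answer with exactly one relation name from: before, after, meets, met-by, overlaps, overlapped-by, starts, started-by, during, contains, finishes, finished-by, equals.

overlaps

K = [161, 257]; J = [242, 378].
Compare endpoints: K.start < J.start, K.start < J.end, K.end > J.start, K.end < J.end.
That pattern is 'overlaps'.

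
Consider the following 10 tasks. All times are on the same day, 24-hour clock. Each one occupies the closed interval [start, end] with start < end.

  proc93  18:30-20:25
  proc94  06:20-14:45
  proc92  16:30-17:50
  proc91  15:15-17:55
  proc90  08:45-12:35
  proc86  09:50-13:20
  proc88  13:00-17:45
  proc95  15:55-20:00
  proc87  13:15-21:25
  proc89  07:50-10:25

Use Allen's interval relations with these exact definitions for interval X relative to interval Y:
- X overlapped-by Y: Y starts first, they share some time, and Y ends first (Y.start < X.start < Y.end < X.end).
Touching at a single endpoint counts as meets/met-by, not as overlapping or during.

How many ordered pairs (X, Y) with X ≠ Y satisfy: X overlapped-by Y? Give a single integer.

Checking all 90 ordered pairs for relation 'overlapped-by'; matching pairs in alphabetical order:
(proc86, proc89): proc86 overlapped-by proc89 ✓
(proc86, proc90): proc86 overlapped-by proc90 ✓
(proc87, proc86): proc87 overlapped-by proc86 ✓
(proc87, proc88): proc87 overlapped-by proc88 ✓
(proc87, proc94): proc87 overlapped-by proc94 ✓
(proc88, proc86): proc88 overlapped-by proc86 ✓
(proc88, proc94): proc88 overlapped-by proc94 ✓
(proc90, proc89): proc90 overlapped-by proc89 ✓
(proc91, proc88): proc91 overlapped-by proc88 ✓
(proc92, proc88): proc92 overlapped-by proc88 ✓
(proc93, proc95): proc93 overlapped-by proc95 ✓
(proc95, proc88): proc95 overlapped-by proc88 ✓
(proc95, proc91): proc95 overlapped-by proc91 ✓
Count: 13.

13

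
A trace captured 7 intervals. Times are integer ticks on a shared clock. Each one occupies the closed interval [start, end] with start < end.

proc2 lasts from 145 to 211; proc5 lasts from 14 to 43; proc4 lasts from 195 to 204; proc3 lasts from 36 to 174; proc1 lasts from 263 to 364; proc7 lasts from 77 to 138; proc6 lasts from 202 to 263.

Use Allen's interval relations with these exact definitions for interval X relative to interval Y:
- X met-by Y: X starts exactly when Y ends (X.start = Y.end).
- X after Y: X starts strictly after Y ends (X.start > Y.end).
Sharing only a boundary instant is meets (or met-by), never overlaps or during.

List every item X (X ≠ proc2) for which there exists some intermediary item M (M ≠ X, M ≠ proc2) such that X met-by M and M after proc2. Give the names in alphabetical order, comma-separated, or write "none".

none

Target proc2 = [145, 211].
Intermediaries M with M after proc2: proc1.
Via proc1 — items with X met-by proc1: none.
Union: none.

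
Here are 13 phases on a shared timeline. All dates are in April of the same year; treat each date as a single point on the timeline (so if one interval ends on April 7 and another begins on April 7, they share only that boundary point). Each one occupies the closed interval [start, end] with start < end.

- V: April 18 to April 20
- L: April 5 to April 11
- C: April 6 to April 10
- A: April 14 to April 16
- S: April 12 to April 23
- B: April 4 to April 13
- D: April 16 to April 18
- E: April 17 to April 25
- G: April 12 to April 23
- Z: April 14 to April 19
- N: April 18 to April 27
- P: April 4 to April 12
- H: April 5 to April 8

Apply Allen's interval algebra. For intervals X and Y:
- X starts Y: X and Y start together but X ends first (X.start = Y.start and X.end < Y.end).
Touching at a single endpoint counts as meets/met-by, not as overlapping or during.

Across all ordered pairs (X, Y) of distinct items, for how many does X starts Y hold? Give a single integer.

Checking all 156 ordered pairs for relation 'starts'; matching pairs in alphabetical order:
(A, Z): A starts Z ✓
(H, L): H starts L ✓
(P, B): P starts B ✓
(V, N): V starts N ✓
Count: 4.

4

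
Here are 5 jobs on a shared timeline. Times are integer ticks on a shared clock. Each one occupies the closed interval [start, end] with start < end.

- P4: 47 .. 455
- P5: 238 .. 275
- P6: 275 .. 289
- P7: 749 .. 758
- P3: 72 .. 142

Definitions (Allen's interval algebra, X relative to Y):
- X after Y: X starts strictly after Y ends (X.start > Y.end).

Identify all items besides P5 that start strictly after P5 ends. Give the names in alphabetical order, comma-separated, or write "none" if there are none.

Target P5 = [238, 275].
P3 [72, 142] → before → no.
P4 [47, 455] → contains → no.
P6 [275, 289] → met-by → no.
P7 [749, 758] → after → yes.
Result: P7.

P7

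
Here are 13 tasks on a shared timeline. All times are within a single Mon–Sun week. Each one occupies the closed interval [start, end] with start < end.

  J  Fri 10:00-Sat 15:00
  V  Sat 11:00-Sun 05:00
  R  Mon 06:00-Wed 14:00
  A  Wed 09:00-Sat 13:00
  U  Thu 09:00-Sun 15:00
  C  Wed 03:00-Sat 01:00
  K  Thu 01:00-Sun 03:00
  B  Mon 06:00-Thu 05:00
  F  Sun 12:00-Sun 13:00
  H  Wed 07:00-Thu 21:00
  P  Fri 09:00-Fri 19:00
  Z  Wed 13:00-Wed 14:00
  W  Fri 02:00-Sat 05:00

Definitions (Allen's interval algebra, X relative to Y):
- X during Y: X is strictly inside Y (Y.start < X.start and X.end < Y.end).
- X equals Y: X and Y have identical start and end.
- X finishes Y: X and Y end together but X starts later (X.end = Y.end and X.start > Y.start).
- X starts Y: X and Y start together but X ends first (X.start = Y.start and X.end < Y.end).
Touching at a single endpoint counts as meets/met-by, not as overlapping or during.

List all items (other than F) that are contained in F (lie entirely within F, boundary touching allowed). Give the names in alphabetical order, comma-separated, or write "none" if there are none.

Target F = [Sun 12:00, Sun 13:00].
A [Wed 09:00, Sat 13:00] → before → no.
B [Mon 06:00, Thu 05:00] → before → no.
C [Wed 03:00, Sat 01:00] → before → no.
H [Wed 07:00, Thu 21:00] → before → no.
J [Fri 10:00, Sat 15:00] → before → no.
K [Thu 01:00, Sun 03:00] → before → no.
P [Fri 09:00, Fri 19:00] → before → no.
R [Mon 06:00, Wed 14:00] → before → no.
U [Thu 09:00, Sun 15:00] → contains → no.
V [Sat 11:00, Sun 05:00] → before → no.
W [Fri 02:00, Sat 05:00] → before → no.
Z [Wed 13:00, Wed 14:00] → before → no.
Result: none.

none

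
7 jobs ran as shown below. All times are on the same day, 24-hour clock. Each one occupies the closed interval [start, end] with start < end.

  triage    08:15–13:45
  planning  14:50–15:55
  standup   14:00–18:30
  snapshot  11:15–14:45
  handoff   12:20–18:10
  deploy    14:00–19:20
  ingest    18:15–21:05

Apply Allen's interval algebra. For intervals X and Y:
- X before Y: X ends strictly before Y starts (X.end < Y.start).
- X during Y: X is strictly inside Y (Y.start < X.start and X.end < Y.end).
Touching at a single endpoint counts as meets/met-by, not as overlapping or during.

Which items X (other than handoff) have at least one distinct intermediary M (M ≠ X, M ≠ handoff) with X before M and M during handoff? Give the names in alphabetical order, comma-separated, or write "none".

snapshot, triage

Target handoff = [12:20, 18:10].
Intermediaries M with M during handoff: planning.
Via planning — items with X before planning: snapshot, triage.
Union: snapshot, triage.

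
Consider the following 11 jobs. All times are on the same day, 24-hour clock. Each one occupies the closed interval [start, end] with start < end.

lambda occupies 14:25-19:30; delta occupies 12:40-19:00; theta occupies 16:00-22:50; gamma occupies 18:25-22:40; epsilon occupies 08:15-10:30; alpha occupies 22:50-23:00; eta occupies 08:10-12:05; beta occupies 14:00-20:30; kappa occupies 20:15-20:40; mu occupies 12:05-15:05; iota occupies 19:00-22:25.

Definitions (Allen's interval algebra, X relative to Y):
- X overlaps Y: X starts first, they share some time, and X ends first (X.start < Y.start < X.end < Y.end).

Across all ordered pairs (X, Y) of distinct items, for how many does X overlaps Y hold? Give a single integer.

14

Checking all 110 ordered pairs for relation 'overlaps'; matching pairs in alphabetical order:
(beta, gamma): beta overlaps gamma ✓
(beta, iota): beta overlaps iota ✓
(beta, kappa): beta overlaps kappa ✓
(beta, theta): beta overlaps theta ✓
(delta, beta): delta overlaps beta ✓
(delta, gamma): delta overlaps gamma ✓
(delta, lambda): delta overlaps lambda ✓
(delta, theta): delta overlaps theta ✓
(lambda, gamma): lambda overlaps gamma ✓
(lambda, iota): lambda overlaps iota ✓
(lambda, theta): lambda overlaps theta ✓
(mu, beta): mu overlaps beta ✓
(mu, delta): mu overlaps delta ✓
(mu, lambda): mu overlaps lambda ✓
Count: 14.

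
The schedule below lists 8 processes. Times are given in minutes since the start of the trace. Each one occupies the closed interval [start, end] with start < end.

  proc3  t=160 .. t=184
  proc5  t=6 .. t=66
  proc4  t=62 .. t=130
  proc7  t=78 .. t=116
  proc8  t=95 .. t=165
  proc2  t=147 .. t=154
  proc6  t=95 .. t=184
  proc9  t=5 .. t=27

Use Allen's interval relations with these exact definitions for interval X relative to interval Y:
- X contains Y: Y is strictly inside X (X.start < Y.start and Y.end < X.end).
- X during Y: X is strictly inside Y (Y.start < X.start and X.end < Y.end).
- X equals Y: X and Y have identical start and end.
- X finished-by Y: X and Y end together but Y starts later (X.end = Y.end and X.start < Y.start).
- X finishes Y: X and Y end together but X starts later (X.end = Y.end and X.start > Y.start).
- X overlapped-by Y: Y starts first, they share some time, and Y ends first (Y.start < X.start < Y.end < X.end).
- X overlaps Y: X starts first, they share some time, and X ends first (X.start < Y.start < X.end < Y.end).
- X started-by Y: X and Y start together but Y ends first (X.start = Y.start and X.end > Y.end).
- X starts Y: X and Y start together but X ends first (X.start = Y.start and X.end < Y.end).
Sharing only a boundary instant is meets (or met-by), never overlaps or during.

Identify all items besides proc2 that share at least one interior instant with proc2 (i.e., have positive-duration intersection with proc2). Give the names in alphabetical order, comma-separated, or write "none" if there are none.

Target proc2 = [t=147, t=154].
proc3 [t=160, t=184] → after → no.
proc4 [t=62, t=130] → before → no.
proc5 [t=6, t=66] → before → no.
proc6 [t=95, t=184] → contains → yes.
proc7 [t=78, t=116] → before → no.
proc8 [t=95, t=165] → contains → yes.
proc9 [t=5, t=27] → before → no.
Result: proc6, proc8.

proc6, proc8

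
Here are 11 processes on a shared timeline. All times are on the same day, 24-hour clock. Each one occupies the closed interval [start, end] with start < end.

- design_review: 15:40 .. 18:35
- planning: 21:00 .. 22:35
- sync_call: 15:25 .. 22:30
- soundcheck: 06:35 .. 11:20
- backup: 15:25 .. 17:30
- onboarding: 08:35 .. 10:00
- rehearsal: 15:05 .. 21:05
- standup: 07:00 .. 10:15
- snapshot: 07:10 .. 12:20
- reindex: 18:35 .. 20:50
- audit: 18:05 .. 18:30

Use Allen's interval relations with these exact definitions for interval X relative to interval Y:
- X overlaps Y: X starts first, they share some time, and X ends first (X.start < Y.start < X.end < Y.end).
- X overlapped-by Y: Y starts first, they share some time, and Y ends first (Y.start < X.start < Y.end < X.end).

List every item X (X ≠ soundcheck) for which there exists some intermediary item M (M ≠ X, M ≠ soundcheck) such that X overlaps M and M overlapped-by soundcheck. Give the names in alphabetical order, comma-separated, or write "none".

Target soundcheck = [06:35, 11:20].
Intermediaries M with M overlapped-by soundcheck: snapshot.
Via snapshot — items with X overlaps snapshot: standup.
Union: standup.

standup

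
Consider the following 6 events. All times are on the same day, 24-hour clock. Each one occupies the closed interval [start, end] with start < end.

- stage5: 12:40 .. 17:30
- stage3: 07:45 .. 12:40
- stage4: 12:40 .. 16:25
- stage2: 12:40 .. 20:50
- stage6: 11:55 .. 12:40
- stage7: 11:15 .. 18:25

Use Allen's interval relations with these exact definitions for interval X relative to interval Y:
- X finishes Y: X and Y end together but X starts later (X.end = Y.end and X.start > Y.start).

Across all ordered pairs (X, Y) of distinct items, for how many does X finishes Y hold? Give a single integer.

1

Checking all 30 ordered pairs for relation 'finishes'; matching pairs in alphabetical order:
(stage6, stage3): stage6 finishes stage3 ✓
Count: 1.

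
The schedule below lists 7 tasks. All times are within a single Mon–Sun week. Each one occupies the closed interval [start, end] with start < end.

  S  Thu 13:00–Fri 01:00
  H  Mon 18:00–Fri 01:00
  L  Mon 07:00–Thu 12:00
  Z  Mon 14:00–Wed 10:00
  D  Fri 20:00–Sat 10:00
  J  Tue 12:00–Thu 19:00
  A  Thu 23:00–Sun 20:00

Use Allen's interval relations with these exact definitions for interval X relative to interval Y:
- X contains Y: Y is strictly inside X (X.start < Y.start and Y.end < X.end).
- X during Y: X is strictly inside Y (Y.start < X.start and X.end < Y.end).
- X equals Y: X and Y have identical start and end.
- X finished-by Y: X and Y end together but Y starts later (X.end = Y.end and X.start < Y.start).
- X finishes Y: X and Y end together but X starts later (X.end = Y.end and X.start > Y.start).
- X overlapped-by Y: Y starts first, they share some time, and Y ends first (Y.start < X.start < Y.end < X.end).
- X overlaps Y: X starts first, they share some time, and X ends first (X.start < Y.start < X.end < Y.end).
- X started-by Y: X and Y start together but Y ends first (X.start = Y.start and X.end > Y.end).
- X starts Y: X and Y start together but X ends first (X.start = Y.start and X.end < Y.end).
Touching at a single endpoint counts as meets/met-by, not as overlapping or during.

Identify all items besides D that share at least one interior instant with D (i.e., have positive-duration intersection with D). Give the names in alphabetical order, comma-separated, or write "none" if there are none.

Target D = [Fri 20:00, Sat 10:00].
A [Thu 23:00, Sun 20:00] → contains → yes.
H [Mon 18:00, Fri 01:00] → before → no.
J [Tue 12:00, Thu 19:00] → before → no.
L [Mon 07:00, Thu 12:00] → before → no.
S [Thu 13:00, Fri 01:00] → before → no.
Z [Mon 14:00, Wed 10:00] → before → no.
Result: A.

A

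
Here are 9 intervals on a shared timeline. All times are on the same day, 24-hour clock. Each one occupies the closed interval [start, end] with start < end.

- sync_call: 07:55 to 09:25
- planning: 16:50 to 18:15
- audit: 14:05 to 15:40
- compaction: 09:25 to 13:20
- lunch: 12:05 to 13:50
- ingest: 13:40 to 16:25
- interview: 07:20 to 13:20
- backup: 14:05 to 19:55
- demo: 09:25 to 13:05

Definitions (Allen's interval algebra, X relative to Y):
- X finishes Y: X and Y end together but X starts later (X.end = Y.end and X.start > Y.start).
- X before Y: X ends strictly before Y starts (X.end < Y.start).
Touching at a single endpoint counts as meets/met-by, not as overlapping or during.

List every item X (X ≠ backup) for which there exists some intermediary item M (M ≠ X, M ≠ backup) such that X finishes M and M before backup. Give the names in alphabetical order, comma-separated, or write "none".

compaction

Target backup = [14:05, 19:55].
Intermediaries M with M before backup: compaction, demo, interview, lunch, sync_call.
Via compaction — items with X finishes compaction: none.
Via demo — items with X finishes demo: none.
Via interview — items with X finishes interview: compaction.
Via lunch — items with X finishes lunch: none.
Via sync_call — items with X finishes sync_call: none.
Union: compaction.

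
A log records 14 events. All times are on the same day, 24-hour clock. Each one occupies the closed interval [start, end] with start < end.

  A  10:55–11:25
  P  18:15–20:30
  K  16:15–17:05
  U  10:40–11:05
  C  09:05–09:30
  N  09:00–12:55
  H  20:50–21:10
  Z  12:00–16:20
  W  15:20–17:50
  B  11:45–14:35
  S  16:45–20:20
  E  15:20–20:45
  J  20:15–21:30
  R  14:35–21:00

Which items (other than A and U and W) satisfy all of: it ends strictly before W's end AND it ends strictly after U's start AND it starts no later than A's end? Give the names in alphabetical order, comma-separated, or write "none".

Conditions: its end is strictly before W's end (X.end < 17:50) AND its end is strictly after U's start (X.end > 10:40) AND its start is no later than A's end (X.start <= 11:25).
B: end 14:35 < 17:50? ✓; end 14:35 > 10:40? ✓; start 11:45 <= 11:25? ✗ → no.
C: end 09:30 < 17:50? ✓; end 09:30 > 10:40? ✗; start 09:05 <= 11:25? ✓ → no.
E: end 20:45 < 17:50? ✗; end 20:45 > 10:40? ✓; start 15:20 <= 11:25? ✗ → no.
H: end 21:10 < 17:50? ✗; end 21:10 > 10:40? ✓; start 20:50 <= 11:25? ✗ → no.
J: end 21:30 < 17:50? ✗; end 21:30 > 10:40? ✓; start 20:15 <= 11:25? ✗ → no.
K: end 17:05 < 17:50? ✓; end 17:05 > 10:40? ✓; start 16:15 <= 11:25? ✗ → no.
N: end 12:55 < 17:50? ✓; end 12:55 > 10:40? ✓; start 09:00 <= 11:25? ✓ → yes.
P: end 20:30 < 17:50? ✗; end 20:30 > 10:40? ✓; start 18:15 <= 11:25? ✗ → no.
R: end 21:00 < 17:50? ✗; end 21:00 > 10:40? ✓; start 14:35 <= 11:25? ✗ → no.
S: end 20:20 < 17:50? ✗; end 20:20 > 10:40? ✓; start 16:45 <= 11:25? ✗ → no.
Z: end 16:20 < 17:50? ✓; end 16:20 > 10:40? ✓; start 12:00 <= 11:25? ✗ → no.
Result: N.

N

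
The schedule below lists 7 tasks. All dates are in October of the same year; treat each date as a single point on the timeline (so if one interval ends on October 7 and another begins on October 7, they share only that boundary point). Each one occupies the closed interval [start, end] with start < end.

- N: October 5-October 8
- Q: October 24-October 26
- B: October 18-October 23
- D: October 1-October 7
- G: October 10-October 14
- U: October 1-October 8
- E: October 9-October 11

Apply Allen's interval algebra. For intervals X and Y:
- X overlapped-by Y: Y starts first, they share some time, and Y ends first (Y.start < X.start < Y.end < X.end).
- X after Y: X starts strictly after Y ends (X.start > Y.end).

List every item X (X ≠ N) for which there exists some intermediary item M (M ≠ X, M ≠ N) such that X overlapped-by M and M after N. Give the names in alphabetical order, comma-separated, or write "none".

Target N = [October 5, October 8].
Intermediaries M with M after N: B, E, G, Q.
Via B — items with X overlapped-by B: none.
Via E — items with X overlapped-by E: G.
Via G — items with X overlapped-by G: none.
Via Q — items with X overlapped-by Q: none.
Union: G.

G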